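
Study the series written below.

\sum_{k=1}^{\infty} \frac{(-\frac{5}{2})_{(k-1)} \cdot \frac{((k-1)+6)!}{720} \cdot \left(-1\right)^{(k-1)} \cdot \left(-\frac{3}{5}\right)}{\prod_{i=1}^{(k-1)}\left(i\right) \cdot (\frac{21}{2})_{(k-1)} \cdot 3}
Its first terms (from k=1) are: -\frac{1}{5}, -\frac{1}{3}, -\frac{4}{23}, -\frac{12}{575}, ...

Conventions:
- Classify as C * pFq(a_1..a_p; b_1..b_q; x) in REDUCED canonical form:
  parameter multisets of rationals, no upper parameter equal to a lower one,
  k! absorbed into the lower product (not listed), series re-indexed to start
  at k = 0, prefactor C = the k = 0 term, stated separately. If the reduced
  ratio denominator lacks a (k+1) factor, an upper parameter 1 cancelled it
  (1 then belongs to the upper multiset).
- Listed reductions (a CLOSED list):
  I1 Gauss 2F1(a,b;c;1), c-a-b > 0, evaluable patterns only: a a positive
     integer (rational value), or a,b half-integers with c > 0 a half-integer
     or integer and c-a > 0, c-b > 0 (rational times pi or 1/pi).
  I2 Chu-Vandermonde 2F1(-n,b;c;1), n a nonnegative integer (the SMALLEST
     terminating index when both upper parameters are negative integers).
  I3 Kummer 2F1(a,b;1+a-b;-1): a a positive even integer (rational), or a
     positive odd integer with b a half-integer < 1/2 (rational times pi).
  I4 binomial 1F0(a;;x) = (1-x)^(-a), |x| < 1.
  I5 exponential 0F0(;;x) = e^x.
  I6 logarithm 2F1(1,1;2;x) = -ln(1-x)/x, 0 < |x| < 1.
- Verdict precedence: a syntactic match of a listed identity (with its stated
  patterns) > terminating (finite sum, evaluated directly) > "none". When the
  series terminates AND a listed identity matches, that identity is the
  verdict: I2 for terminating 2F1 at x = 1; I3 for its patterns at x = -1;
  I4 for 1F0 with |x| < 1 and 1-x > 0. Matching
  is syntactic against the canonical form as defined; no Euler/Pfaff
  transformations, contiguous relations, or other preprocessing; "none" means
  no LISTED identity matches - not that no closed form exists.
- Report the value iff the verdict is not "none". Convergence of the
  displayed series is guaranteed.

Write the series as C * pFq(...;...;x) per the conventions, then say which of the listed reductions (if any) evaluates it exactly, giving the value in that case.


Canonical form: C = -\frac{1}{5} times 2F1 with upper {-\frac{5}{2}, 7}, lower {\frac{21}{2}}, x = -1. Verdict: Kummer's theorem (I3) applies (x = -1; c = \frac{21}{2} equals 1+a-b for upper {-\frac{5}{2}, 7}: listed pattern). Its exact value is \left(-\frac{969969}{4194304}\right) \cdot \pi.

Structural cue: with t_0 = -\frac{1}{5}, the constant factors (C = -1/5) combine into one prefactor.
Ratio: r(k) = -1 * (k-\frac{5}{2}) (k+7) / [(k+\frac{21}{2}) (k+1)] - rational; roots negated = parameters, x = -1, C = -\frac{1}{5}.


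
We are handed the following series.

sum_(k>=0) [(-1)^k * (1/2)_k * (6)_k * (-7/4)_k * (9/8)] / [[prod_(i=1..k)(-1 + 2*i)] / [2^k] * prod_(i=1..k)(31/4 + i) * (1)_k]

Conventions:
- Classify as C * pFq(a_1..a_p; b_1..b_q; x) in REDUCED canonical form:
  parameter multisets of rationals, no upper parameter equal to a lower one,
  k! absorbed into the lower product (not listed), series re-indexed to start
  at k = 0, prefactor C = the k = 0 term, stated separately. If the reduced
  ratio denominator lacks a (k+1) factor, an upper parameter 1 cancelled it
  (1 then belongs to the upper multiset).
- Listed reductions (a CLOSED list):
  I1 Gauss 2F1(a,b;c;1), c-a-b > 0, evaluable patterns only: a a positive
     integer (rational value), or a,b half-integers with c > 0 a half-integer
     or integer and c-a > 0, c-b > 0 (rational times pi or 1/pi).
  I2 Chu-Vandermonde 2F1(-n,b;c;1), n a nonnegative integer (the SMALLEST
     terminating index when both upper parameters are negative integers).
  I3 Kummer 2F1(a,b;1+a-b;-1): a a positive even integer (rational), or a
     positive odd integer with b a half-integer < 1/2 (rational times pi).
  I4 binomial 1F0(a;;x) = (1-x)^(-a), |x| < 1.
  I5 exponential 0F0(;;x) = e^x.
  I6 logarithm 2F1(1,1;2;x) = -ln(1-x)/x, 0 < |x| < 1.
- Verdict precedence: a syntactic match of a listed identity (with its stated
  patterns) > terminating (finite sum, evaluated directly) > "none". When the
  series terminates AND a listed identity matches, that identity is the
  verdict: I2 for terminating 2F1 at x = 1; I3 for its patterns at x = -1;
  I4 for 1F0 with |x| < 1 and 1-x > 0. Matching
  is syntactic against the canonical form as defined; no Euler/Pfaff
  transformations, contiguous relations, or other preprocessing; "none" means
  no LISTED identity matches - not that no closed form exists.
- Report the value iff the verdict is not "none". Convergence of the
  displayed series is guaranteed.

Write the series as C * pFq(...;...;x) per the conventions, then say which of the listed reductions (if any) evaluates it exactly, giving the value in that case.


The tell: from the first term 9/8: the lower odd product (prefactor 9/8) is 2^k (1/2)_k.
Term ratio: r(k) = (-1) * (k-7/4) (k+6) / [(k+35/4) (k+1)] - rational in k, leading ratio (-1); with t_0 = 9/8, classification follows.

Prefactor 9/8, argument -1: 2F1 with upper {-7/4, 6} over lower {35/4}. Verdict (x = -1): Kummer's theorem (I3) applies (x = -1; c = 35/4 equals 1+a-b for upper {-7/4, 6}: listed pattern). Its exact value is 57753/20480.


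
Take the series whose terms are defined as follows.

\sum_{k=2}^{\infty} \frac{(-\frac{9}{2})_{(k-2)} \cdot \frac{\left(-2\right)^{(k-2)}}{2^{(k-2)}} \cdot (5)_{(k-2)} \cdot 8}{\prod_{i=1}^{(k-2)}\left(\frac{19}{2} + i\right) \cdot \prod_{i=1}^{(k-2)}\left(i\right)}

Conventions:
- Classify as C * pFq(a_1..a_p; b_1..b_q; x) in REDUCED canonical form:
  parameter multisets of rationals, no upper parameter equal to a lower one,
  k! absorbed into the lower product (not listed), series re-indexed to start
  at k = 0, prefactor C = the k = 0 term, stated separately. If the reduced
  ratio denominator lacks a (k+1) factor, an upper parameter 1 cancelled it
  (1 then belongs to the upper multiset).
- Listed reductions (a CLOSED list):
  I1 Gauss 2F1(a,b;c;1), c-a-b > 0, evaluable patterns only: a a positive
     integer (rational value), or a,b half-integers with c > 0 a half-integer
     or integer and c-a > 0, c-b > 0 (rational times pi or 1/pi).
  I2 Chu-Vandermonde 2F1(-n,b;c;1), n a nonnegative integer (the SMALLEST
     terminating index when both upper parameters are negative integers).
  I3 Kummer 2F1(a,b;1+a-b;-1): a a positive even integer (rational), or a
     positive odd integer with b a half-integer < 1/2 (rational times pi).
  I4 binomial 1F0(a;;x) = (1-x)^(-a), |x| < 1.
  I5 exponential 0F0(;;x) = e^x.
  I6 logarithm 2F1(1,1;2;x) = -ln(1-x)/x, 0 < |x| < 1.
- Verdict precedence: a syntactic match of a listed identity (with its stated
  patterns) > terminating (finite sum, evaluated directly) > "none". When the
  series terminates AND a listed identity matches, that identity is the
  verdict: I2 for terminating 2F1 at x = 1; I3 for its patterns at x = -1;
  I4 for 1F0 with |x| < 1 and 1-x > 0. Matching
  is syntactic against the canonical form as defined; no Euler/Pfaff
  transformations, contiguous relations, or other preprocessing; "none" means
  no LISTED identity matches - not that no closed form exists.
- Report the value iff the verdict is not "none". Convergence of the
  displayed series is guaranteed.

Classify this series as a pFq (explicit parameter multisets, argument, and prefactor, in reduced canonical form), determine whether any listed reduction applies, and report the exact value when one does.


With C = 8: the canonical form is 2F1(-\frac{9}{2}, 5; \frac{21}{2}; -1). Verdict at x = -1: Kummer's theorem (I3) matches (x = -1; c = \frac{21}{2} equals 1+a-b for upper {-\frac{9}{2}, 5}: listed pattern). Exact value: \frac{2078505}{131072} \cdot \pi.

Structural cue: x = -1 and the product of the first k integers (prefactor 8) is k!.
Consecutive-term ratio: r(k) = -1 * (k-\frac{9}{2}) (k+5) / [(k+\frac{21}{2}) (k+1)] - poly over poly, x = -1 from leading terms; C = 8 at k = 0.


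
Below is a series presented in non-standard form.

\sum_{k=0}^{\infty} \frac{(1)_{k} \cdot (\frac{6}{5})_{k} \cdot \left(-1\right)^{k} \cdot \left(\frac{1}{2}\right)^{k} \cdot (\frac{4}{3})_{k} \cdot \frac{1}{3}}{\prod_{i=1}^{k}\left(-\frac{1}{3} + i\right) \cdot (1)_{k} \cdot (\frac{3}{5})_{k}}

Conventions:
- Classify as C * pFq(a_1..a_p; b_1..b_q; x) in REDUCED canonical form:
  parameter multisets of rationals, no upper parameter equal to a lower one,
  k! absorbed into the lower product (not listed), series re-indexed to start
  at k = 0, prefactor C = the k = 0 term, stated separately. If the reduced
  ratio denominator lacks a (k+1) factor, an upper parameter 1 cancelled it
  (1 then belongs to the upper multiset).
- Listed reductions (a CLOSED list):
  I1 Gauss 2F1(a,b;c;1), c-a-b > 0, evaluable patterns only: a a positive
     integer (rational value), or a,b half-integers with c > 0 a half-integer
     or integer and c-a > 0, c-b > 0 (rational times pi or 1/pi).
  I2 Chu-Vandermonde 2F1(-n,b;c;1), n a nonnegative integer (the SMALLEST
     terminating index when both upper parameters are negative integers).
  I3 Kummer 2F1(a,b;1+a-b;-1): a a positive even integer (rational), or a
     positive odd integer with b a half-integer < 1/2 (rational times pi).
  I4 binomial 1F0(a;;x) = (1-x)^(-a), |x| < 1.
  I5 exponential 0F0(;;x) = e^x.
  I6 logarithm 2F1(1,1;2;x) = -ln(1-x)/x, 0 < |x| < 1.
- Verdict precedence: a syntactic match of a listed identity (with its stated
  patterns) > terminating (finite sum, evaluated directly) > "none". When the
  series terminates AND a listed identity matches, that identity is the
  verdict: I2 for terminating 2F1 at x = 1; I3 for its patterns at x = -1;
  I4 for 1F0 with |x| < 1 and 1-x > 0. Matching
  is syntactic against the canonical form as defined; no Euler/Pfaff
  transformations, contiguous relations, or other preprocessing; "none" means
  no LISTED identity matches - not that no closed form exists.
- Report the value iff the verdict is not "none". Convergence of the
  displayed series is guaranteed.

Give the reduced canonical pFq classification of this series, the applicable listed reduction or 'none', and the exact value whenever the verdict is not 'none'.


x = -\frac{1}{2} here; the reduced form reads 3F2, upper {1, \frac{6}{5}, \frac{4}{3}}, lower {\frac{3}{5}, \frac{2}{3}}, C = \frac{1}{3}. Verdict: none. No listed pattern accepts 3F2(1, \frac{6}{5}, \frac{4}{3}; \frac{3}{5}, \frac{2}{3}; -\frac{1}{2}).

First insight: from the first term \frac{1}{3}: (1)_k (C = 1/3, x = -1/2) is k! itself.
Step ratio: r(k) = -\frac{1}{2} * (k+1) (k+\frac{6}{5}) (k+\frac{4}{3}) / [(k+\frac{3}{5}) (k+\frac{2}{3}) (k+1)] - poly over poly, x = -\frac{1}{2} from leading terms; C = \frac{1}{3} at k = 0.


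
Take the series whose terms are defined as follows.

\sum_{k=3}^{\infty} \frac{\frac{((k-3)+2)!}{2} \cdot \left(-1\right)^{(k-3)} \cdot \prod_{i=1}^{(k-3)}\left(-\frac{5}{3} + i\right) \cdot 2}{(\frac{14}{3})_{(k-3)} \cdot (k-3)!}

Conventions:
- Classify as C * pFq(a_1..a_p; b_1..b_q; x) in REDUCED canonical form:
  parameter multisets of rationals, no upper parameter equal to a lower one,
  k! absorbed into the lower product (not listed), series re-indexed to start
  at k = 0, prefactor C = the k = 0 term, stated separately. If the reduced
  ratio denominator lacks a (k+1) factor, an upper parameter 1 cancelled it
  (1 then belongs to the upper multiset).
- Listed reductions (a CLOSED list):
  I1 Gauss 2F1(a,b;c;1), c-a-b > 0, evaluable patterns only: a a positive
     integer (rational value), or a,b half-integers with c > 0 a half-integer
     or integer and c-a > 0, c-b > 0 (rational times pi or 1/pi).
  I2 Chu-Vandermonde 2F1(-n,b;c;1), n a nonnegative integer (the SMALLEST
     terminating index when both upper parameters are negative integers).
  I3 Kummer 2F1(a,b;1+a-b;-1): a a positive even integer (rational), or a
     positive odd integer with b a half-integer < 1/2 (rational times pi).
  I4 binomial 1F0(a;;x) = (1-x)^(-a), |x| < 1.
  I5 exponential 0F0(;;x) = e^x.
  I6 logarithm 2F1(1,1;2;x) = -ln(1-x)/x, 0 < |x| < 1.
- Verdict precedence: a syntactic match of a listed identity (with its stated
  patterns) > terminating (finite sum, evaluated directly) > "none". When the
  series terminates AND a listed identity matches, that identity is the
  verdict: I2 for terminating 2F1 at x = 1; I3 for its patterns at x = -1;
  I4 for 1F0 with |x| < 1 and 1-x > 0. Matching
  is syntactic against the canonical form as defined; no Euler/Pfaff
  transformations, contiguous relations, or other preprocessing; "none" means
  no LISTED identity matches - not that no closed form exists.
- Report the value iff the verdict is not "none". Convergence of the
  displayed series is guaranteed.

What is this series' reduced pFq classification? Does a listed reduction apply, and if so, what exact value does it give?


Prefactor 2, argument -1: 2F1 with upper {-\frac{2}{3}, 3} over lower {\frac{14}{3}}. Verdict: none. Every listed pattern misses the 2F1 form at -1, upper {-\frac{2}{3}, 3}.

Structural cue: with t_0 = 2, the running product (C = 2) telescopes to a rising factorial.
Adjacent-term ratio: r(k) = -1 * (k-\frac{2}{3}) (k+3) / [(k+\frac{14}{3}) (k+1)] - rational in k. x = -1; t_0 = 2; negate the roots.


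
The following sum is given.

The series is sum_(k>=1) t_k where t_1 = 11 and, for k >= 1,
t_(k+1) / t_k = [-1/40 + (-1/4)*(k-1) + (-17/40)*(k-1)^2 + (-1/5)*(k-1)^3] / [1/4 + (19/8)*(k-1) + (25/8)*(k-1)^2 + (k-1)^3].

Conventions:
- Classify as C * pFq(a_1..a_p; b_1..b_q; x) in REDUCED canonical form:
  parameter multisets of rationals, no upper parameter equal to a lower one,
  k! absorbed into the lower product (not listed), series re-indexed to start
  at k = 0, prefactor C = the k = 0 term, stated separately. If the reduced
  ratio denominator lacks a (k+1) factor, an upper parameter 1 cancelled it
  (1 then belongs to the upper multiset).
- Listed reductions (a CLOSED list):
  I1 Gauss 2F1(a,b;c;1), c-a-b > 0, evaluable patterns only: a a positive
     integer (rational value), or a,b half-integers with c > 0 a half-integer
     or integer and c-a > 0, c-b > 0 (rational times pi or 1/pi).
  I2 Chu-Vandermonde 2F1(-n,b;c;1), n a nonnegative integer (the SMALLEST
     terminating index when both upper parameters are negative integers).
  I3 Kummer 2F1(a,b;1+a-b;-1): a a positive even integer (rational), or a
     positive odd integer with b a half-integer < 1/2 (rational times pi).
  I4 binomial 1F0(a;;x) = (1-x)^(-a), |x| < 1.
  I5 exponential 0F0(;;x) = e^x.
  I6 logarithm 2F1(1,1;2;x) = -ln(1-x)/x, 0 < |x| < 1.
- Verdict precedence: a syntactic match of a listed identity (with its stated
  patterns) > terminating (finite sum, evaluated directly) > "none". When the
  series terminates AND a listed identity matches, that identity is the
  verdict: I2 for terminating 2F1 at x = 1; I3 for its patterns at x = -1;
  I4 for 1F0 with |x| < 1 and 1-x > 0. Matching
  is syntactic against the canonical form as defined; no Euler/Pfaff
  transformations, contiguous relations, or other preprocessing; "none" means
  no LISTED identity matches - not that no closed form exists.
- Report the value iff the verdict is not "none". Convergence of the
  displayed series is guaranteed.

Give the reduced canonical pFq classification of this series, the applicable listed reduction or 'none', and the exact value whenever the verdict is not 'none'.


This is 11 * 2F1(1, 1; 2; -1/5) in reduced canonical form. Verdict (x = -1/5): the logarithmic series (I6) applies (the logarithm: parameters (1,1;2), x = -1/5). Hence: 55 * ln(6/5).

Key observation: with t_0 = 11, roots of the ratio polynomials (prefactor 11) are the negated parameters.
Term ratio: r(k) = (-1/5) * (k+1) (k+1) / [(k+2) (k+1)] - poly over poly, x = (-1/5) from leading terms; C = 11 at k = 0.


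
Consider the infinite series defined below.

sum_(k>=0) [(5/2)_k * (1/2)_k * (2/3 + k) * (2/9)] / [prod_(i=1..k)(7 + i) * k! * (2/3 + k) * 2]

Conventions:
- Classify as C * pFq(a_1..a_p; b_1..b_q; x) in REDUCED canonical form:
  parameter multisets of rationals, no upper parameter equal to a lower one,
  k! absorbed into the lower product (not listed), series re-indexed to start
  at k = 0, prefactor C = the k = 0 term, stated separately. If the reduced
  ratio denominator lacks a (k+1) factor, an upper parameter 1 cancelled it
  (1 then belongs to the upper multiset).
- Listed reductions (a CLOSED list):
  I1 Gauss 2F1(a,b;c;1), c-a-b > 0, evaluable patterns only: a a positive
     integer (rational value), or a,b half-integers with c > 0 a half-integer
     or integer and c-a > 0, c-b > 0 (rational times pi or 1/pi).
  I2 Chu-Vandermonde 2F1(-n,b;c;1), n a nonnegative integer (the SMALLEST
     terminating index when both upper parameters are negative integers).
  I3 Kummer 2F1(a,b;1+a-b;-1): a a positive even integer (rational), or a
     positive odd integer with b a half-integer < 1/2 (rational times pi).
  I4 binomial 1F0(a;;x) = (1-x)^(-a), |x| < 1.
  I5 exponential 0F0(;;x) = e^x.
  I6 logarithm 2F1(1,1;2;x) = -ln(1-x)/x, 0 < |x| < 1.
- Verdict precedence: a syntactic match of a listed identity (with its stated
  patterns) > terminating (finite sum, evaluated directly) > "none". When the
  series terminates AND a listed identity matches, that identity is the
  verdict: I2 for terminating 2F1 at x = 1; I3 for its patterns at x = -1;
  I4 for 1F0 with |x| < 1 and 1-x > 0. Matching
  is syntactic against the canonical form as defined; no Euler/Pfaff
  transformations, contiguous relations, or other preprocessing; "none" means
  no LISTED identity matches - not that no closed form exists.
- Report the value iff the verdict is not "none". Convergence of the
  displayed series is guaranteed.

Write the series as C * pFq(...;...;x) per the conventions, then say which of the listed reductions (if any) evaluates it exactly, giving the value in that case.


This is 1/9 * 2F1(1/2, 5/2; 8; 1) in reduced canonical form. Verdict: Gauss's theorem I1 (half-integer case) applies (x = 1; upper {1/2, 5/2} half-integers, c = 8 in the evaluable pattern). Sum: (524288/1216215) / pi.

Structural cue: with t_0 = 1/9, the lower running product (C = 1/9, x = 1) is a rising factorial.
Term ratio: r(k) = 1 * (k+1/2) (k+5/2) / [(k+8) (k+1)] - rational in k. x = 1; t_0 = 1/9; negate the roots.


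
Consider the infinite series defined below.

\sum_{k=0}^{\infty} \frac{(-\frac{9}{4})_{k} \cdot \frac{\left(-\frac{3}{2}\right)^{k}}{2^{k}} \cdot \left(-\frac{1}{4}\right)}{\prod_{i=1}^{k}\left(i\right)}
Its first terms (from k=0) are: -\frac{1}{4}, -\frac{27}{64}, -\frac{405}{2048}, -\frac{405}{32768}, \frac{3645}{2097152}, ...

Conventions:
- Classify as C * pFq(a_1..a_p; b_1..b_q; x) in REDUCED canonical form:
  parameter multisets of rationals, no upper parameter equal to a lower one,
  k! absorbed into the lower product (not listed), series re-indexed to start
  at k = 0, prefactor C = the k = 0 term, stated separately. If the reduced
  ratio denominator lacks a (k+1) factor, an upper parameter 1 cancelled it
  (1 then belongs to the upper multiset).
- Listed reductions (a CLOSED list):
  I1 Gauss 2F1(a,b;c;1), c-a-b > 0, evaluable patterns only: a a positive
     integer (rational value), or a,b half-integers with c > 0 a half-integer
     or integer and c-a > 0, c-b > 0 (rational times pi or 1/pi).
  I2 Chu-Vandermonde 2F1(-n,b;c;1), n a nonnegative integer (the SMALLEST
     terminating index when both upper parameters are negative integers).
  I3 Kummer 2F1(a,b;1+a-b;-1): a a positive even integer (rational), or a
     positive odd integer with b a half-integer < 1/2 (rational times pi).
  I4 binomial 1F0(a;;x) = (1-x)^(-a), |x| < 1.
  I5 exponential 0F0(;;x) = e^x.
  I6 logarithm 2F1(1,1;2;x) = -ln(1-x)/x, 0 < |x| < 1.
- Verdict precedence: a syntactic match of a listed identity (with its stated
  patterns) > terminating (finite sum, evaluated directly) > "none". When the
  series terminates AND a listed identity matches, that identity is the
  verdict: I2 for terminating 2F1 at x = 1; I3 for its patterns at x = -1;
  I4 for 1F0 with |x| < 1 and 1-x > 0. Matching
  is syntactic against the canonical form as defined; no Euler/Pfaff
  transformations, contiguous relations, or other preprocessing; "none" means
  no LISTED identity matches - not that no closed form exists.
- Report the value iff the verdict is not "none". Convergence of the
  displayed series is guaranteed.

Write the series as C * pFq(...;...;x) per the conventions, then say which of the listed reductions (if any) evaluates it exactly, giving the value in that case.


The series (x = -\frac{3}{4}) is 1F0: upper {-\frac{9}{4}}, lower {-}, prefactor -\frac{1}{4}. Verdict: the binomial series (I4) matches (the 1F0 binomial series: exponent 9/4, x = -\frac{3}{4}). Its exact value is \left(-\frac{1}{4}\right) \cdot \left(\frac{7}{4}\right)^{\frac{9}{4}}.

First insight: t_0 = -\frac{1}{4} here, and the product of the first k integers (C = -1/4) is k!.
Step ratio: r(k) = -\frac{3}{4} * (k-\frac{9}{4}) / [(k+1)] ; factor over Q: parameters, x = -\frac{3}{4}, and C = -\frac{1}{4}.


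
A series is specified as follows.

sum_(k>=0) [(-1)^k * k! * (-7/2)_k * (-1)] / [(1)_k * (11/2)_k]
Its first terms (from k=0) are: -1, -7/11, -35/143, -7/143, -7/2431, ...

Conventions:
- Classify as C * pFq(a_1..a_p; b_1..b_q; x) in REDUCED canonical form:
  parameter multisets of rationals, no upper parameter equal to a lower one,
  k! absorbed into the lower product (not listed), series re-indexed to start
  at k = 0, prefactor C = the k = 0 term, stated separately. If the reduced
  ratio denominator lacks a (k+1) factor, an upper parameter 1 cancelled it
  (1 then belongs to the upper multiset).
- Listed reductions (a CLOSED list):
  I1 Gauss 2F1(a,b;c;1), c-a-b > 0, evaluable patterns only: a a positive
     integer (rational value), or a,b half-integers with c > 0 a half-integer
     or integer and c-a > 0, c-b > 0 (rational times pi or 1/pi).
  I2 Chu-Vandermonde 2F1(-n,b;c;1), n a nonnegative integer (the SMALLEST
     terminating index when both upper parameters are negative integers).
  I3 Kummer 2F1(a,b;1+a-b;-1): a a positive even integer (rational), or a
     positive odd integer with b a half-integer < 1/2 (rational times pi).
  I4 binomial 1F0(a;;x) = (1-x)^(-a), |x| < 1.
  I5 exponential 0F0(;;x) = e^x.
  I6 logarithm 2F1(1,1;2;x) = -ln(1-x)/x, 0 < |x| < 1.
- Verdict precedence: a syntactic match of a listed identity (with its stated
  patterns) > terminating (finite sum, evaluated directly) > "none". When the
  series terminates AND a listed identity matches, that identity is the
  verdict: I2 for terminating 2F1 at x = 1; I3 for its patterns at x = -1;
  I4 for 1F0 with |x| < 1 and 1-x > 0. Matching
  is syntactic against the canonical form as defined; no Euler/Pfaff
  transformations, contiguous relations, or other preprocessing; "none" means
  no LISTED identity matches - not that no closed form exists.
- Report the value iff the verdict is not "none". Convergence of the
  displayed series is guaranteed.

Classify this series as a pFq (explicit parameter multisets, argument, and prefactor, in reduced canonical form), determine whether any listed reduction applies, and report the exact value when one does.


The tell: t_0 being -1, the factorial ratio (prefactor -1) (k+a-1)!/(a-1)! is a rising factorial (a)_k.
Adjacent-term ratio: r(k) = (-1) * (k-7/2) (k+1) / [(k+11/2) (k+1)] - rational in k, leading ratio (-1); with t_0 = -1, classification follows.

Prefactor -1, argument -1: 2F1 with upper {-7/2, 1} over lower {11/2}. Verdict: the Kummer evaluation I3 matches (x = -1; c = 11/2 equals 1+a-b for upper {-7/2, 1}: listed pattern). Sum: (-315/512) * pi.


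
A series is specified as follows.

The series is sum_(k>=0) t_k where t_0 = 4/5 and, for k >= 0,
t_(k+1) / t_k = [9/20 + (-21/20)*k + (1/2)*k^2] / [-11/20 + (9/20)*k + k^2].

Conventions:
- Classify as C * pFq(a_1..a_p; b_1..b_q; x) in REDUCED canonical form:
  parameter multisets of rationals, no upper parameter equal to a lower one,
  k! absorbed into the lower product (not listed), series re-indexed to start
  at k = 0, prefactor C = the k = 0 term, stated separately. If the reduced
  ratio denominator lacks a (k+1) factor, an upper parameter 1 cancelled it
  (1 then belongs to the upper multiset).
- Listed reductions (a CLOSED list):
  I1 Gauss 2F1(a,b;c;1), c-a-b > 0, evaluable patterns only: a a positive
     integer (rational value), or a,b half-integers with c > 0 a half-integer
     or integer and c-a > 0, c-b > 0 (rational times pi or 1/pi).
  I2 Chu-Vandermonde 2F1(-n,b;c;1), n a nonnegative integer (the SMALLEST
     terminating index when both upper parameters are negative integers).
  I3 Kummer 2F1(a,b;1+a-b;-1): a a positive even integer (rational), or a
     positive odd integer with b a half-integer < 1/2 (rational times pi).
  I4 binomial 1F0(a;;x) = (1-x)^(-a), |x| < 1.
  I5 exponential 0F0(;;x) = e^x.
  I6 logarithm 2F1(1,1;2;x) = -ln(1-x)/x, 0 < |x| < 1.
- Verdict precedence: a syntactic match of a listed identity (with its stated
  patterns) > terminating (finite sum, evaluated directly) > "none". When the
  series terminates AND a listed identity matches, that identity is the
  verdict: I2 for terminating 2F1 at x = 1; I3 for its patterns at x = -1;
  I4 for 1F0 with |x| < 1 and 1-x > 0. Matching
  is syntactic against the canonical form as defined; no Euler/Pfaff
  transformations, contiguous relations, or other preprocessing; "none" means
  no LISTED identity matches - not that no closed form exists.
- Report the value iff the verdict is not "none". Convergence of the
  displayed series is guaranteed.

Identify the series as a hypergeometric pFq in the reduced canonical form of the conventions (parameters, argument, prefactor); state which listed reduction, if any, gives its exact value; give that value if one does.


The tell: with t_0 = 4/5, roots of the ratio polynomials (C = 4/5, x = 1/2) are the negated parameters.
Adjacent-term ratio: r(k) = (1/2) * (k-3/2) (k-3/5) / [(k-11/20) (k+1)] - rational in k. x = (1/2); t_0 = 4/5; negate the roots.

This is 4/5 * 2F1(-3/2, -3/5; -11/20; 1/2) in reduced canonical form. Verdict: none here - no I1-I6 shape fits x = 1/2 with lower {-11/20}.


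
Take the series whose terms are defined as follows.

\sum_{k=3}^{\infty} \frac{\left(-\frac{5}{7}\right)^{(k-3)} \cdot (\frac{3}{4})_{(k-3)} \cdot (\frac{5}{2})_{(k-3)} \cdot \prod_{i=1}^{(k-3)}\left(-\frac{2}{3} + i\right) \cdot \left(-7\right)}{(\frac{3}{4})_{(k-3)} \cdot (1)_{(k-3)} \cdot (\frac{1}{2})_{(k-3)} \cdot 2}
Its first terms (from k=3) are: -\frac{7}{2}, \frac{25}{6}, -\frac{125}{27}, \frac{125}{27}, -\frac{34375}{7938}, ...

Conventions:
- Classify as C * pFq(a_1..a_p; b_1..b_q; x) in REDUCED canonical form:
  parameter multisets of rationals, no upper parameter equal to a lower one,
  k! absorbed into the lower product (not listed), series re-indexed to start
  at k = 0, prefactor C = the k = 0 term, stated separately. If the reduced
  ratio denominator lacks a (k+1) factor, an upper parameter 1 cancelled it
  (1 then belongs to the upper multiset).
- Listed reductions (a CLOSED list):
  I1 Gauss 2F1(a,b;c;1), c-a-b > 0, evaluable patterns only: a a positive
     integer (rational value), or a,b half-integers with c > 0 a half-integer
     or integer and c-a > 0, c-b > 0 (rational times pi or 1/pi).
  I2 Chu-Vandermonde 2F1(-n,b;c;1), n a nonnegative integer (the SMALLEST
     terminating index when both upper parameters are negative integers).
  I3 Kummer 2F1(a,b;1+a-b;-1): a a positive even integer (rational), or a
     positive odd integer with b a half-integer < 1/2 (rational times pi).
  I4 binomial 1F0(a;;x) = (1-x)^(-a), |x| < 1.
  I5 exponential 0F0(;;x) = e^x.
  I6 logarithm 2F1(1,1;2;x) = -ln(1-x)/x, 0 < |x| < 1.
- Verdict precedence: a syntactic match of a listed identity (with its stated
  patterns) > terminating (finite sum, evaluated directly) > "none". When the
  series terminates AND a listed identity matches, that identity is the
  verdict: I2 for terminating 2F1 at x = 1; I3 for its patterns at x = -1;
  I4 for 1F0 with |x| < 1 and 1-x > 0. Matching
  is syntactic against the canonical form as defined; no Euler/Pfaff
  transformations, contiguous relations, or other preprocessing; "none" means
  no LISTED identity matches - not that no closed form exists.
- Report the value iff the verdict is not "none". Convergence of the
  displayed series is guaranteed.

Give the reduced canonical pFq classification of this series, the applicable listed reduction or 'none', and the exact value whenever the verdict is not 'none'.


Classification (C = -\frac{7}{2}): 2F1 with upper {\frac{1}{3}, \frac{5}{2}}, lower {\frac{1}{2}}, argument x = -\frac{5}{7}. Verdict: no listed reduction: x = -\frac{5}{7} and upper {\frac{1}{3}, \frac{5}{2}} fail every I1-I6 pattern.

Key step: with t_0 = -\frac{7}{2}, the parameter 3/4 appears in both the upper and lower lists and cancels.
Step ratio: r(k) = -\frac{5}{7} * (k+\frac{1}{3}) (k+\frac{5}{2}) / [(k+\frac{1}{2}) (k+1)] - rational in k. x = -\frac{5}{7}; t_0 = -\frac{7}{2}; negate the roots.


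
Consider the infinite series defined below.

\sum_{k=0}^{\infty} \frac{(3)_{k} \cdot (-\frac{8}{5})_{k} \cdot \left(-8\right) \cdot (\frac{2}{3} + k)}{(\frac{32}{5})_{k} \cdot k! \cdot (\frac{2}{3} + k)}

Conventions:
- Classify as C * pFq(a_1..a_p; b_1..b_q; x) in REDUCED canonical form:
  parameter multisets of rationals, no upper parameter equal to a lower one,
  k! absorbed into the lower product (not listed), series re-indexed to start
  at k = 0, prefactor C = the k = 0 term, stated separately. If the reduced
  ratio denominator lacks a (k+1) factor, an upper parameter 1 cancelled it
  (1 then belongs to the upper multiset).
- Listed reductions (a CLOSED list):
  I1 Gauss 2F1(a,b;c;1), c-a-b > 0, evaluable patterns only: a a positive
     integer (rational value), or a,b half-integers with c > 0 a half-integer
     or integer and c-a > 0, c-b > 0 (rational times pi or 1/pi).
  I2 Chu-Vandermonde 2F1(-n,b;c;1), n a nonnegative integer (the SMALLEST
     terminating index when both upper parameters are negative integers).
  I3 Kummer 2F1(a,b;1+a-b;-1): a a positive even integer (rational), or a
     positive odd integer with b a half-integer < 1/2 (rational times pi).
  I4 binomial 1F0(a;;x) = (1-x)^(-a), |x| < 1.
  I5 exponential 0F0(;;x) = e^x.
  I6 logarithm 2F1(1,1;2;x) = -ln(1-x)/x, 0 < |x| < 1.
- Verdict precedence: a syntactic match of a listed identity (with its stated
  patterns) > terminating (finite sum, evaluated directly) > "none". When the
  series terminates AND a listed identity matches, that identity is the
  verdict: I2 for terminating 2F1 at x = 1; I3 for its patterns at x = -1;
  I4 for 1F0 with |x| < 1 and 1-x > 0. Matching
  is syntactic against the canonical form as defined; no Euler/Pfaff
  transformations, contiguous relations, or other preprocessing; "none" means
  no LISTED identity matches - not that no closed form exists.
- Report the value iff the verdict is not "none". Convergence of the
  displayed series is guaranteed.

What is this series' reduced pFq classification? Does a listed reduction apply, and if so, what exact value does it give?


With C = -8: the canonical form is 2F1(-\frac{8}{5}, 3; \frac{32}{5}; 1). Verdict: Gauss's theorem (I1) applies (x = 1: the Gamma ratio telescopes since c-a-b = 5 > 0 and a = 3 in Z>0). Sum: -\frac{13464}{4375}.

Structural cue: from the first term -8: the factor k + 2/3 cancels (top and bottom), leaving C = -8.
Term ratio: r(k) = 1 * (k-\frac{8}{5}) (k+3) / [(k+\frac{32}{5}) (k+1)] - rational in k, leading ratio 1; with t_0 = -8, classification follows.


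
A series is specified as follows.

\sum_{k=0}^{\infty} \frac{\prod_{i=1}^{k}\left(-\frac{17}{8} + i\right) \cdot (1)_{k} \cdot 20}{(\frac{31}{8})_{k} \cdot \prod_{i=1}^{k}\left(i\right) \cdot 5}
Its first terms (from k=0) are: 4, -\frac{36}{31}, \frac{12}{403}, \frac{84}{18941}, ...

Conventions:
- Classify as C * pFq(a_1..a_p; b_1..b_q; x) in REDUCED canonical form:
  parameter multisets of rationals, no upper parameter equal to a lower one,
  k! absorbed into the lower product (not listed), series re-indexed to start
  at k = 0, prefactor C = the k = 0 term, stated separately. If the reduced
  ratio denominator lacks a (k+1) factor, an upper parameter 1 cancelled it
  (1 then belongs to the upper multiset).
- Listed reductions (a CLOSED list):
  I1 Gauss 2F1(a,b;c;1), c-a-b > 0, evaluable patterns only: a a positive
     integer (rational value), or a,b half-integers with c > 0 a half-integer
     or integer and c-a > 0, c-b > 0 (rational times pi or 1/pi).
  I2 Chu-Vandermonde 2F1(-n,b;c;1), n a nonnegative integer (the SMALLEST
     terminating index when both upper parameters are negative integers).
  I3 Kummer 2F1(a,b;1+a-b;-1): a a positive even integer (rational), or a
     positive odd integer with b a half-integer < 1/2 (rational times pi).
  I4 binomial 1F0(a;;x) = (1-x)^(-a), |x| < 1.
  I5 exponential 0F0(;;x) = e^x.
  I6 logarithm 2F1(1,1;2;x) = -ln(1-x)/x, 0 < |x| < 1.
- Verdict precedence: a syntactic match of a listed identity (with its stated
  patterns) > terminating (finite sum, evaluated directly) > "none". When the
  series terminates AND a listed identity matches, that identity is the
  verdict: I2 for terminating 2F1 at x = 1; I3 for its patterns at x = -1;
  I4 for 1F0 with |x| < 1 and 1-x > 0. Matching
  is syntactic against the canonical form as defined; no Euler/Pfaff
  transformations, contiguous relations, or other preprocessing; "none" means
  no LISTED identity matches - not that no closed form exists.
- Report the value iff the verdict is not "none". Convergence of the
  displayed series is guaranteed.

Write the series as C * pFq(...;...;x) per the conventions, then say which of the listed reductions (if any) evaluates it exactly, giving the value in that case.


Prefactor 4, argument 1: 2F1 with upper {-\frac{9}{8}, 1} over lower {\frac{31}{8}}. Verdict at x = 1: Gauss's theorem (I1) matches (x = 1: the Gamma ratio telescopes since c-a-b = 4 > 0 and a = 1 in Z>0). Sum: \frac{23}{8}.

Key step: x = 1 and the product of the first k integers (C = 4) is k!.
Step ratio: r(k) = 1 * (k-\frac{9}{8}) (k+1) / [(k+\frac{31}{8}) (k+1)] - poly over poly, x = 1 from leading terms; C = 4 at k = 0.


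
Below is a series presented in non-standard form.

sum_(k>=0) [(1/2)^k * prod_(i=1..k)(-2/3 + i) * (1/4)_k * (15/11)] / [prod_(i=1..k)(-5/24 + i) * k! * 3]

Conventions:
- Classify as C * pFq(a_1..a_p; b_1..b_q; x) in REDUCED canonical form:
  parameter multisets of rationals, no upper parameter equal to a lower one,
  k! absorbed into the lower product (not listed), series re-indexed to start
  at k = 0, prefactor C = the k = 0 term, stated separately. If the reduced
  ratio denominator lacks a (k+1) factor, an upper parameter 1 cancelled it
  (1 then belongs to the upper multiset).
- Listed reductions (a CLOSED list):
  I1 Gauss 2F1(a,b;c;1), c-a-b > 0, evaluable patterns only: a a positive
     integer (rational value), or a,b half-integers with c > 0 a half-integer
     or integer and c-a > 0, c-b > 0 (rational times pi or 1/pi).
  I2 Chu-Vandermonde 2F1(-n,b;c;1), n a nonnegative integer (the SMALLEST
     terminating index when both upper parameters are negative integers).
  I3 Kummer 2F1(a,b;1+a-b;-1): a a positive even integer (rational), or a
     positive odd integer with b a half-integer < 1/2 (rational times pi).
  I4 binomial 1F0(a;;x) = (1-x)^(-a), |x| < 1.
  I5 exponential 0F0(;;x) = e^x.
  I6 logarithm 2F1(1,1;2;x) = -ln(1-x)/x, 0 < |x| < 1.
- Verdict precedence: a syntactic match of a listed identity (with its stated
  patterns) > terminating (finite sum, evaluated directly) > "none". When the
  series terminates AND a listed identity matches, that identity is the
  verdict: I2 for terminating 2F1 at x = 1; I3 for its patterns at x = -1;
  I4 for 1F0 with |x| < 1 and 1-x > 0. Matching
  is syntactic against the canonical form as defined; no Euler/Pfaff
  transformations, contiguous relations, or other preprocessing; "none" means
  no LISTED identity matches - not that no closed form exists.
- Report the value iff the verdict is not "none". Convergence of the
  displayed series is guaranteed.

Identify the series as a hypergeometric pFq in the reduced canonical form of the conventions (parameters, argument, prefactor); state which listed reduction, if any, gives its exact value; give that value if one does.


With C = 5/11: the canonical form is 2F1(1/4, 1/3; 19/24; 1/2). Verdict: none - this 2F1 at x = 1/2 matches no listed pattern, and upper {1/4, 1/3} holds no stopper.

The tell: with t_0 = 5/11, the constant factors (prefactor 5/11) combine into one prefactor.
Ratio: r(k) = (1/2) * (k+1/4) (k+1/3) / [(k+19/24) (k+1)] - rational in k, leading ratio (1/2); with t_0 = 5/11, classification follows.


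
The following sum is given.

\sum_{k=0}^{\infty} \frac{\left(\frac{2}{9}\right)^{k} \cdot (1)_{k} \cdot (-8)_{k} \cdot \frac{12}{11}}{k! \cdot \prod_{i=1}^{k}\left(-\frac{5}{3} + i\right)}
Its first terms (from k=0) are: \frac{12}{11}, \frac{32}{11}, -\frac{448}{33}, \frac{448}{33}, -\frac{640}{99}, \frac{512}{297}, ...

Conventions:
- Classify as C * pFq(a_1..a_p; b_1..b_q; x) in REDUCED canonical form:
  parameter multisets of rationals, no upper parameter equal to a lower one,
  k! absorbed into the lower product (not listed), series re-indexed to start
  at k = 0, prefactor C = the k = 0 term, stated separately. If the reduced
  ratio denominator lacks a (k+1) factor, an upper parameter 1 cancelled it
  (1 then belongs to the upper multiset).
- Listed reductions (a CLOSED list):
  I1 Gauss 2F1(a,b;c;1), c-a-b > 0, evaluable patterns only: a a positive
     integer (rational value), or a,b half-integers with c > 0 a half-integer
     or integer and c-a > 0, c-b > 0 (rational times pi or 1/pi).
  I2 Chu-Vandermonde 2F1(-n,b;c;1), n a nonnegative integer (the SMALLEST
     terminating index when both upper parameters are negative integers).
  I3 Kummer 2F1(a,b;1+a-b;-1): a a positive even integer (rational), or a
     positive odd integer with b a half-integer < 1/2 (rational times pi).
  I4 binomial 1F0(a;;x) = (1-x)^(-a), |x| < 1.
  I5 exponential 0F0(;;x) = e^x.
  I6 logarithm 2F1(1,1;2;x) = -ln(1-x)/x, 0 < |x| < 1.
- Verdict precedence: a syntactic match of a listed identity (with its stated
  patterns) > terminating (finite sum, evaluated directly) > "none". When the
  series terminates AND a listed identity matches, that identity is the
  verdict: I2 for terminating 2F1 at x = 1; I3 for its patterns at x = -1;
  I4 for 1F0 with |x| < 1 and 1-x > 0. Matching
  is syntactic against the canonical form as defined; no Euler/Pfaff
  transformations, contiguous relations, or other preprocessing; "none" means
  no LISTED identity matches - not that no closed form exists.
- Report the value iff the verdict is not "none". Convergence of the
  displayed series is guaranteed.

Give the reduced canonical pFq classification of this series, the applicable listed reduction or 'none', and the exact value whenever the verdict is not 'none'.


At argument \frac{2}{9}: a 2F1 with upper {-8, 1}, lower {-\frac{2}{3}}, scaled by C = \frac{12}{11}. Verdict: terminating - no listed pattern fits, but -8 in the upper list cuts the series at k = 8; direct evaluation. Hence: -\frac{650084}{660231}.

The tell: with t_0 = \frac{12}{11}, the lower running product (C = 12/11) is a rising factorial.
Adjacent-term ratio: r(k) = \frac{2}{9} * (k-8) (k+1) / [(k-\frac{2}{3}) (k+1)] - rational in k, leading ratio \frac{2}{9}; with t_0 = \frac{12}{11}, classification follows.


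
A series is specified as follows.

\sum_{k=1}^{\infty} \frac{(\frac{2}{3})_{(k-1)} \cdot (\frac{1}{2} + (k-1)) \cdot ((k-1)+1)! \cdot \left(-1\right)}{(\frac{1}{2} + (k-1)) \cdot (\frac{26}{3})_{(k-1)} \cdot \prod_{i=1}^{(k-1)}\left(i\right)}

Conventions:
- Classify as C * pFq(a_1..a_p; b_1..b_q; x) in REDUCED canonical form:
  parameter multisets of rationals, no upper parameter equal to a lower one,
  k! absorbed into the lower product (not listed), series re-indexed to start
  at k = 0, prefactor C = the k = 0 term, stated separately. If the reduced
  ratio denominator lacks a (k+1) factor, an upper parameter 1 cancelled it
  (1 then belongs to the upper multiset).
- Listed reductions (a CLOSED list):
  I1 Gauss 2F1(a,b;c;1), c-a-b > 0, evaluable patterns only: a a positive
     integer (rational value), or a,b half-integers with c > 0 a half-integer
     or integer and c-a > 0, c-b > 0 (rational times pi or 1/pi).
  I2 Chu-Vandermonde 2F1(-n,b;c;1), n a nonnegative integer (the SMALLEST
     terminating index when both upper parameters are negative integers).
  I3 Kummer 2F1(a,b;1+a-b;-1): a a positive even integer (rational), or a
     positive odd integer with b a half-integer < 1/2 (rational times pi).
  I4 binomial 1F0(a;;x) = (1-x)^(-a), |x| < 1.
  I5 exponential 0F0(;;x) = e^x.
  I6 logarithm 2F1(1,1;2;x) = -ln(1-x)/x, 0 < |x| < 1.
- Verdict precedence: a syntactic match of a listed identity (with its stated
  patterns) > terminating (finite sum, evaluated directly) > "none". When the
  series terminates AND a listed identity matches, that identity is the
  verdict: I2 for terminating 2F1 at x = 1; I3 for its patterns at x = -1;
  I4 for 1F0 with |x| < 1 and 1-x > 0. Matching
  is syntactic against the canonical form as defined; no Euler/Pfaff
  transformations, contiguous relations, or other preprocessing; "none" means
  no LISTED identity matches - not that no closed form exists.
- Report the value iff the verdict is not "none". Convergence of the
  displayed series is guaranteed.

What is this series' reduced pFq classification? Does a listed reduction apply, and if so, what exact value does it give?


Structural cue: t_0 being -1, the factorial ratio (C = -1) (k+a-1)!/(a-1)! is a rising factorial (a)_k.
Ratio: r(k) = 1 * (k+\frac{2}{3}) (k+2) / [(k+\frac{26}{3}) (k+1)] - rational in k, leading ratio 1; with t_0 = -1, classification follows.

The series (x = 1) is 2F1: upper {\frac{2}{3}, 2}, lower {\frac{26}{3}}, prefactor -1. Verdict at x = 1: Gauss (I1, integer-parameter pattern) matches (x = 1: the Gamma ratio telescopes since c-a-b = 6 > 0 and a = 2 in Z>0). Value: -\frac{230}{189}.
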